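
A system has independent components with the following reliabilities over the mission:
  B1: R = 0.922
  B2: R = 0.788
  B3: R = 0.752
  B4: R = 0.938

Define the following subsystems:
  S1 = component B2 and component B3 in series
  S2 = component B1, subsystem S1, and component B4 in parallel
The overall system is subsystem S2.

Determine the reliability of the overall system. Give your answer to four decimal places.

Series (B2 and B3): 0.788000 × 0.752000 = 0.592576
Parallel (B1, [0.592576], and B4): 1 − (1 − 0.922000)(1 − 0.592576)(1 − 0.938000) = 0.9980

0.9980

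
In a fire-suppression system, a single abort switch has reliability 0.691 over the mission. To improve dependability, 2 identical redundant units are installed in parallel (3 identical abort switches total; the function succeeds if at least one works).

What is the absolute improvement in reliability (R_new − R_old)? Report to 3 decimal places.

0.279

R_before = 0.691
R_after = 1 − (1 − 0.691)^3 = 0.970
ΔR = 0.970 − 0.691 = 0.279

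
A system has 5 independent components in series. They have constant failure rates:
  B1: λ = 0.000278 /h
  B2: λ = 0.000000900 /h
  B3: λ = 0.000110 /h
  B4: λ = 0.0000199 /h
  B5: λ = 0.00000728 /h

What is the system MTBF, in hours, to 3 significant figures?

Series of exponential components: λ_sys = Σ λ_i
λ_sys = 0.000278 + 0.000000900 + 0.000110 + 0.0000199 + 0.00000728 = 4.1608e-04 /h
MTBF = 1 / λ_sys = 2400 h

2400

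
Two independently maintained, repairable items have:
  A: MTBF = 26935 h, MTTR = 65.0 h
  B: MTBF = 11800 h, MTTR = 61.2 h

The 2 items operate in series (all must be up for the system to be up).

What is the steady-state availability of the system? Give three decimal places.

A(A) = MTBF/(MTBF+MTTR) = 26935/(26935+65.0) = 0.997593
A(B) = MTBF/(MTBF+MTTR) = 11800/(11800+61.2) = 0.994840
Series availability: 0.997593 × 0.994840 = 0.992

0.992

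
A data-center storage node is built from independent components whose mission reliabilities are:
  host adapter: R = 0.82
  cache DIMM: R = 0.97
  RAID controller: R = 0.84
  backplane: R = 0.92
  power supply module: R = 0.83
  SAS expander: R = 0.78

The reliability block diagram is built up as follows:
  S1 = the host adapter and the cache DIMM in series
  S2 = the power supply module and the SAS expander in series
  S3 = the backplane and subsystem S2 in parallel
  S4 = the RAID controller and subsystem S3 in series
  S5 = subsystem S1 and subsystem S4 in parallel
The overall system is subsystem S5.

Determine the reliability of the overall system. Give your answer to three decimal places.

0.962

Series (host adapter and cache DIMM): 0.82000 × 0.97000 = 0.79540
Series (power supply module and SAS expander): 0.83000 × 0.78000 = 0.64740
Parallel (backplane and [0.64740]): 1 − (1 − 0.92000)(1 − 0.64740) = 0.97179
Series (RAID controller and [0.97179]): 0.84000 × 0.97179 = 0.81630
Parallel ([0.79540] and [0.81630]): 1 − (1 − 0.79540)(1 − 0.81630) = 0.962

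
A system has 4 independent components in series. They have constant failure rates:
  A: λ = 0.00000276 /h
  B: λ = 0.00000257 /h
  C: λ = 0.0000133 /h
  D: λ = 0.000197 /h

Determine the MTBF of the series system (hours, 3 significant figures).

Series of exponential components: λ_sys = Σ λ_i
λ_sys = 0.00000276 + 0.00000257 + 0.0000133 + 0.000197 = 2.1563e-04 /h
MTBF = 1 / λ_sys = 4640 h

4640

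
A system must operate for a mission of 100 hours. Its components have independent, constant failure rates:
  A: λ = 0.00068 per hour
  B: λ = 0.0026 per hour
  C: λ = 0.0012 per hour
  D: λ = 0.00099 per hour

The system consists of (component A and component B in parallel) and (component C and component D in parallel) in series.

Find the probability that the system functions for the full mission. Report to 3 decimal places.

0.974

R(A) = exp(−0.00068 × 100) = 0.93426
R(B) = exp(−0.0026 × 100) = 0.77105
R(C) = exp(−0.0012 × 100) = 0.88692
R(D) = exp(−0.00099 × 100) = 0.90574
Parallel (A and B): 1 − (1 − 0.93426)(1 − 0.77105) = 0.98495
Parallel (C and D): 1 − (1 − 0.88692)(1 − 0.90574) = 0.98934
Series ([0.98495] and [0.98934]): 0.98495 × 0.98934 = 0.974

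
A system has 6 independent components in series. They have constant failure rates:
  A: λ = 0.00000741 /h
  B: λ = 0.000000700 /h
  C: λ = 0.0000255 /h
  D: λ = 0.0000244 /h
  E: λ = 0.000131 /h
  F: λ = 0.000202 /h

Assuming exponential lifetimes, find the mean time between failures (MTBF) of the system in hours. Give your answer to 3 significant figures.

Series of exponential components: λ_sys = Σ λ_i
λ_sys = 0.00000741 + 0.000000700 + 0.0000255 + 0.0000244 + 0.000131 + 0.000202 = 3.9101e-04 /h
MTBF = 1 / λ_sys = 2560 h

2560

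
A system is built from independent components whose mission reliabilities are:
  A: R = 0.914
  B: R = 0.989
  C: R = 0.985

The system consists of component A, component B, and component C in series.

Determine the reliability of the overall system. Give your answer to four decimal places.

Series (A, B, and C): 0.914000 × 0.989000 × 0.985000 = 0.8904

0.8904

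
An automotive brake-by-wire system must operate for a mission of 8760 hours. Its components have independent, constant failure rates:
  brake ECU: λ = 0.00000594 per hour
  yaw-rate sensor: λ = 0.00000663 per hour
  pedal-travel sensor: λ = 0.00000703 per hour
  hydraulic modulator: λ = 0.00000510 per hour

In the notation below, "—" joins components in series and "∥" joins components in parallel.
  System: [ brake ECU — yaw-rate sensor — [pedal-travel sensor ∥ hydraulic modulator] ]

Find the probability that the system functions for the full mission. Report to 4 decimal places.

R(brake ECU) = exp(−0.00000594 × 8760) = 0.949296
R(yaw-rate sensor) = exp(−0.00000663 × 8760) = 0.943576
R(pedal-travel sensor) = exp(−0.00000703 × 8760) = 0.940275
R(hydraulic modulator) = exp(−0.00000510 × 8760) = 0.956307
Parallel (pedal-travel sensor and hydraulic modulator): 1 − (1 − 0.940275)(1 − 0.956307) = 0.997390
Series (brake ECU, yaw-rate sensor, and [0.997390]): 0.949296 × 0.943576 × 0.997390 = 0.8934

0.8934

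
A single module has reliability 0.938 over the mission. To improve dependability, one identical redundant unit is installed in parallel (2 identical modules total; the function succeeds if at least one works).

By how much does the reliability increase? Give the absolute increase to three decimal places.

R_before = 0.938
R_after = 1 − (1 − 0.938)^2 = 0.996
ΔR = 0.996 − 0.938 = 0.058

0.058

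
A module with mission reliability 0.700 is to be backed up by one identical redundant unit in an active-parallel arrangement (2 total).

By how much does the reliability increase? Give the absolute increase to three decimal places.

R_before = 0.700
R_after = 1 − (1 − 0.700)^2 = 0.910
ΔR = 0.910 − 0.700 = 0.210

0.210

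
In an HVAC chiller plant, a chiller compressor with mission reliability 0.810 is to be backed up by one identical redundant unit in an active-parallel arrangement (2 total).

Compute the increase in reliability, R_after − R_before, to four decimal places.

0.1539

R_before = 0.810
R_after = 1 − (1 − 0.810)^2 = 0.9639
ΔR = 0.9639 − 0.810 = 0.1539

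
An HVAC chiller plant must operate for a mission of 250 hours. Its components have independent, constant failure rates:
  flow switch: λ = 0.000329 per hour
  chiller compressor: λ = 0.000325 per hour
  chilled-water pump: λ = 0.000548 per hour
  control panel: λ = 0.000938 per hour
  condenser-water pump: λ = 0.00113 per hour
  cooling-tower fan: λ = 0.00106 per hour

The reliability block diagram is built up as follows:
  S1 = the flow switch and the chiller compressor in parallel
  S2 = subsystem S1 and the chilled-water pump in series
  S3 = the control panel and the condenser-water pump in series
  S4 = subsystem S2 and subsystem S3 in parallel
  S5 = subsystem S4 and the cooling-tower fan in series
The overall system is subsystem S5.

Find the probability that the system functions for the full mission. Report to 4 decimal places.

R(flow switch) = exp(−0.000329 × 250) = 0.921042
R(chiller compressor) = exp(−0.000325 × 250) = 0.921963
R(chilled-water pump) = exp(−0.000548 × 250) = 0.871970
R(control panel) = exp(−0.000938 × 250) = 0.790966
R(condenser-water pump) = exp(−0.00113 × 250) = 0.753897
R(cooling-tower fan) = exp(−0.00106 × 250) = 0.767206
Parallel (flow switch and chiller compressor): 1 − (1 − 0.921042)(1 − 0.921963) = 0.993838
Series ([0.993838] and chilled-water pump): 0.993838 × 0.871970 = 0.866597
Series (control panel and condenser-water pump): 0.790966 × 0.753897 = 0.596307
Parallel ([0.866597] and [0.596307]): 1 − (1 − 0.866597)(1 − 0.596307) = 0.946146
Series ([0.946146] and cooling-tower fan): 0.946146 × 0.767206 = 0.7259

0.7259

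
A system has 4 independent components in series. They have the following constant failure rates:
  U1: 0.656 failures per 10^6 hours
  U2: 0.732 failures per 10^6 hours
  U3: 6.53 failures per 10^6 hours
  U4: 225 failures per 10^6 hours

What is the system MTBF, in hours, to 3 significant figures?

Series of exponential components: λ_sys = Σ λ_i
λ_sys = 0.000000656 + 0.000000732 + 0.00000653 + 0.000225 = 2.3292e-04 /h
MTBF = 1 / λ_sys = 4290 h

4290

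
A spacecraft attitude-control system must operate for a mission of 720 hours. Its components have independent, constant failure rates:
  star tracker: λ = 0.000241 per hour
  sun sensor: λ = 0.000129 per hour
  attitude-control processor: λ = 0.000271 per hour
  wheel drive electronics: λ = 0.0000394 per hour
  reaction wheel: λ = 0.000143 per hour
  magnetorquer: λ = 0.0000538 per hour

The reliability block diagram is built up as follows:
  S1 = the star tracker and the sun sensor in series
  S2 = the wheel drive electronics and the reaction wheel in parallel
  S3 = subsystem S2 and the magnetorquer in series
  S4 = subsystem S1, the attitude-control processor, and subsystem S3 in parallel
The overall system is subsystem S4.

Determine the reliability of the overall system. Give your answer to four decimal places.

0.9983

R(star tracker) = exp(−0.000241 × 720) = 0.840700
R(sun sensor) = exp(−0.000129 × 720) = 0.911303
R(attitude-control processor) = exp(−0.000271 × 720) = 0.822736
R(wheel drive electronics) = exp(−0.0000394 × 720) = 0.972031
R(reaction wheel) = exp(−0.000143 × 720) = 0.902163
R(magnetorquer) = exp(−0.0000538 × 720) = 0.962005
Series (star tracker and sun sensor): 0.840700 × 0.911303 = 0.766132
Parallel (wheel drive electronics and reaction wheel): 1 − (1 − 0.972031)(1 − 0.902163) = 0.997264
Series ([0.997264] and magnetorquer): 0.997264 × 0.962005 = 0.959373
Parallel ([0.766132], attitude-control processor, and [0.959373]): 1 − (1 − 0.766132)(1 − 0.822736)(1 − 0.959373) = 0.9983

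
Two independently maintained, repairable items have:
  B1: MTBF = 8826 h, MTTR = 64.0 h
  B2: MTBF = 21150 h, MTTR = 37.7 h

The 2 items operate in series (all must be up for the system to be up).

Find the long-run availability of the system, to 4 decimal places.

A(B1) = MTBF/(MTBF+MTTR) = 8826/(8826+64.0) = 0.992801
A(B2) = MTBF/(MTBF+MTTR) = 21150/(21150+37.7) = 0.998221
Series availability: 0.992801 × 0.998221 = 0.9910

0.9910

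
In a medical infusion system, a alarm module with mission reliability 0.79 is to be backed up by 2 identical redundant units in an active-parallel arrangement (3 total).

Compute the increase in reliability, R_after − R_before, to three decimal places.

0.201

R_before = 0.79
R_after = 1 − (1 − 0.79)^3 = 0.991
ΔR = 0.991 − 0.79 = 0.201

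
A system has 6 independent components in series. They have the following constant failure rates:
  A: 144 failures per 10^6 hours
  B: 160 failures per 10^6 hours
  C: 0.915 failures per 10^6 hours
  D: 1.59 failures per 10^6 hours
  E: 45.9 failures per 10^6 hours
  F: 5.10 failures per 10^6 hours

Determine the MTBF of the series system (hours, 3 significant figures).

2800

Series of exponential components: λ_sys = Σ λ_i
λ_sys = 0.000144 + 0.000160 + 0.000000915 + 0.00000159 + 0.0000459 + 0.00000510 = 3.5751e-04 /h
MTBF = 1 / λ_sys = 2800 h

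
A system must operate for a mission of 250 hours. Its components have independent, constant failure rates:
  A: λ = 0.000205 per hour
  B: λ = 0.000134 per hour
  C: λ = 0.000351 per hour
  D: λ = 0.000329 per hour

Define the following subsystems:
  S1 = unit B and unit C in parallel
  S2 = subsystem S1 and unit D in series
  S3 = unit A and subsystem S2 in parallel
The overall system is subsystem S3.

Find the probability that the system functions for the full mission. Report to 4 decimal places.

R(A) = exp(−0.000205 × 250) = 0.950041
R(B) = exp(−0.000134 × 250) = 0.967055
R(C) = exp(−0.000351 × 250) = 0.915990
R(D) = exp(−0.000329 × 250) = 0.921042
Parallel (B and C): 1 − (1 − 0.967055)(1 − 0.915990) = 0.997232
Series ([0.997232] and D): 0.997232 × 0.921042 = 0.918493
Parallel (A and [0.918493]): 1 − (1 − 0.950041)(1 − 0.918493) = 0.9959

0.9959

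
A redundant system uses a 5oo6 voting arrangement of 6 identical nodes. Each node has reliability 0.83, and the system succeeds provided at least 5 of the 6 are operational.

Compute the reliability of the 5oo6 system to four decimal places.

R = Σ_{i=5}^{6} C(6,i) p^i (1−p)^{6−i} with p = 0.83
C(6,5)·0.83^5·0.17^1 = 0.401782
C(6,6)·0.83^6·0.17^0 = 0.326940
Sum = 0.7287

0.7287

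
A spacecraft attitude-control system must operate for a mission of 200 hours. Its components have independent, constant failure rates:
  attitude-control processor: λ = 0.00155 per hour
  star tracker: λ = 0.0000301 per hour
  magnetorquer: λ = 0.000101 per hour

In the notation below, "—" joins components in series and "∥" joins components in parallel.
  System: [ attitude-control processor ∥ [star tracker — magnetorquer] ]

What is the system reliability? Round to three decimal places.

0.993

R(attitude-control processor) = exp(−0.00155 × 200) = 0.73345
R(star tracker) = exp(−0.0000301 × 200) = 0.99400
R(magnetorquer) = exp(−0.000101 × 200) = 0.98000
Series (star tracker and magnetorquer): 0.99400 × 0.98000 = 0.97412
Parallel (attitude-control processor and [0.97412]): 1 − (1 − 0.73345)(1 − 0.97412) = 0.993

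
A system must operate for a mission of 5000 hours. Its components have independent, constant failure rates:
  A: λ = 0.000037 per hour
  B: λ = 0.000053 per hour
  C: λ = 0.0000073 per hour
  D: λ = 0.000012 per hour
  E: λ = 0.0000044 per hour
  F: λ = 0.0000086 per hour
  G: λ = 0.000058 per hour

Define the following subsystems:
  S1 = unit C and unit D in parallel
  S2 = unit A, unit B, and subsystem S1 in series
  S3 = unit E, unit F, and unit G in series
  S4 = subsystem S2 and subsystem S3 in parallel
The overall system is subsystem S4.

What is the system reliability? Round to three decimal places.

0.891

R(A) = exp(−0.000037 × 5000) = 0.83110
R(B) = exp(−0.000053 × 5000) = 0.76721
R(C) = exp(−0.0000073 × 5000) = 0.96416
R(D) = exp(−0.000012 × 5000) = 0.94176
R(E) = exp(−0.0000044 × 5000) = 0.97824
R(F) = exp(−0.0000086 × 5000) = 0.95791
R(G) = exp(−0.000058 × 5000) = 0.74826
Parallel (C and D): 1 − (1 − 0.96416)(1 − 0.94176) = 0.99791
Series (A, B, and [0.99791]): 0.83110 × 0.76721 × 0.99791 = 0.63630
Series (E, F, and G): 0.97824 × 0.95791 × 0.74826 = 0.70117
Parallel ([0.63630] and [0.70117]): 1 − (1 − 0.63630)(1 − 0.70117) = 0.891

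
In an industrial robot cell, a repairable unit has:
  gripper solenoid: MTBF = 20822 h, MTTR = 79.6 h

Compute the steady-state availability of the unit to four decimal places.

A(gripper solenoid) = MTBF/(MTBF+MTTR) = 20822/(20822+79.6) = 0.9962

0.9962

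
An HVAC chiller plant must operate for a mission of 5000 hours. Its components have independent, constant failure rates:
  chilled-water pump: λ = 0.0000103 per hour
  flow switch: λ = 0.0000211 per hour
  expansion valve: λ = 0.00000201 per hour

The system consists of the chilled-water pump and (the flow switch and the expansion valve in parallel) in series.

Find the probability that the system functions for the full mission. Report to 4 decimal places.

0.9489

R(chilled-water pump) = exp(−0.0000103 × 5000) = 0.949804
R(flow switch) = exp(−0.0000211 × 5000) = 0.899874
R(expansion valve) = exp(−0.00000201 × 5000) = 0.990000
Parallel (flow switch and expansion valve): 1 − (1 − 0.899874)(1 − 0.990000) = 0.998999
Series (chilled-water pump and [0.998999]): 0.949804 × 0.998999 = 0.9489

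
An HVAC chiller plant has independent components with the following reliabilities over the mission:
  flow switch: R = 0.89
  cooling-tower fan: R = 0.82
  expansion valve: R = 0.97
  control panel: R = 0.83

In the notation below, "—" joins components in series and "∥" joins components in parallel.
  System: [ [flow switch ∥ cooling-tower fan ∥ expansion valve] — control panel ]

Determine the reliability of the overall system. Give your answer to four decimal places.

0.8295

Parallel (flow switch, cooling-tower fan, and expansion valve): 1 − (1 − 0.890000)(1 − 0.820000)(1 − 0.970000) = 0.999406
Series ([0.999406] and control panel): 0.999406 × 0.830000 = 0.8295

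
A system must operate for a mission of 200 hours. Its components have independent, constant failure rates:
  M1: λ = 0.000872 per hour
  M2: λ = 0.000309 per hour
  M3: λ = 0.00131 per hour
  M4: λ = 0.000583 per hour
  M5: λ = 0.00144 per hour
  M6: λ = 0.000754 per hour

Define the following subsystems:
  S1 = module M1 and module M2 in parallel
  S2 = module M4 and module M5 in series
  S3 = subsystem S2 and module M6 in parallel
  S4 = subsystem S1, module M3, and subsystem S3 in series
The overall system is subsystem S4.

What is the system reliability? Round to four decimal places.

0.7266

R(M1) = exp(−0.000872 × 200) = 0.839961
R(M2) = exp(−0.000309 × 200) = 0.940071
R(M3) = exp(−0.00131 × 200) = 0.769511
R(M4) = exp(−0.000583 × 200) = 0.889941
R(M5) = exp(−0.00144 × 200) = 0.749762
R(M6) = exp(−0.000754 × 200) = 0.860020
Parallel (M1 and M2): 1 − (1 − 0.839961)(1 − 0.940071) = 0.990409
Series (M4 and M5): 0.889941 × 0.749762 = 0.667244
Parallel ([0.667244] and M6): 1 − (1 − 0.667244)(1 − 0.860020) = 0.953421
Series ([0.990409], M3, and [0.953421]): 0.990409 × 0.769511 × 0.953421 = 0.7266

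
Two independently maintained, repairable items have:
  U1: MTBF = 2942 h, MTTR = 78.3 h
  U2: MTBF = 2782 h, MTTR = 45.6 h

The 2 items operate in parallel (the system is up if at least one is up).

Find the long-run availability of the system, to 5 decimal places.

0.99958

A(U1) = MTBF/(MTBF+MTTR) = 2942/(2942+78.3) = 0.974075
A(U2) = MTBF/(MTBF+MTTR) = 2782/(2782+45.6) = 0.983873
Parallel availability: 1 − (1 − 0.974075)(1 − 0.983873) = 0.99958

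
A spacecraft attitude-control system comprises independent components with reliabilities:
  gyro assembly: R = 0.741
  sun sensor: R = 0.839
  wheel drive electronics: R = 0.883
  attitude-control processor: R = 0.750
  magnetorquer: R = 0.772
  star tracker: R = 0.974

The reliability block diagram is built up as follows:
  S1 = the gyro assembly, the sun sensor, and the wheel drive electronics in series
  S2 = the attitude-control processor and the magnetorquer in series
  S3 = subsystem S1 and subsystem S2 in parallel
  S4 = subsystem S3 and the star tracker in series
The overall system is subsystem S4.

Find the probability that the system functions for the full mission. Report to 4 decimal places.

Series (gyro assembly, sun sensor, and wheel drive electronics): 0.741000 × 0.839000 × 0.883000 = 0.548960
Series (attitude-control processor and magnetorquer): 0.750000 × 0.772000 = 0.579000
Parallel ([0.548960] and [0.579000]): 1 − (1 − 0.548960)(1 − 0.579000) = 0.810112
Series ([0.810112] and star tracker): 0.810112 × 0.974000 = 0.7890

0.7890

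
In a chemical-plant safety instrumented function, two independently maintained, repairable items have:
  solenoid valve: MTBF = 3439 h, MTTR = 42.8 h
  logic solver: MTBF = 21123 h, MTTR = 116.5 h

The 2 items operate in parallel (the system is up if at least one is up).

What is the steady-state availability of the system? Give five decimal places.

A(solenoid valve) = MTBF/(MTBF+MTTR) = 3439/(3439+42.8) = 0.987708
A(logic solver) = MTBF/(MTBF+MTTR) = 21123/(21123+116.5) = 0.994515
Parallel availability: 1 − (1 − 0.987708)(1 − 0.994515) = 0.99993

0.99993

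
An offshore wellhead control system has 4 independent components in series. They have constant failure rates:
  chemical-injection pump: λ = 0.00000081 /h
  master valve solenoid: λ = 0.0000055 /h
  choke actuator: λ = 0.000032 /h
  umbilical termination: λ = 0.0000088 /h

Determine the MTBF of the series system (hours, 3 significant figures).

Series of exponential components: λ_sys = Σ λ_i
λ_sys = 0.00000081 + 0.0000055 + 0.000032 + 0.0000088 = 4.7110e-05 /h
MTBF = 1 / λ_sys = 21200 h

21200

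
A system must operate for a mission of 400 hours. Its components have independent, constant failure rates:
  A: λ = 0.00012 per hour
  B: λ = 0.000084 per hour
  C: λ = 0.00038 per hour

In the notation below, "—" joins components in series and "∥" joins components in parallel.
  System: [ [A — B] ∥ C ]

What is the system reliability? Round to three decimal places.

0.989

R(A) = exp(−0.00012 × 400) = 0.95313
R(B) = exp(−0.000084 × 400) = 0.96696
R(C) = exp(−0.00038 × 400) = 0.85899
Series (A and B): 0.95313 × 0.96696 = 0.92164
Parallel ([0.92164] and C): 1 − (1 − 0.92164)(1 − 0.85899) = 0.989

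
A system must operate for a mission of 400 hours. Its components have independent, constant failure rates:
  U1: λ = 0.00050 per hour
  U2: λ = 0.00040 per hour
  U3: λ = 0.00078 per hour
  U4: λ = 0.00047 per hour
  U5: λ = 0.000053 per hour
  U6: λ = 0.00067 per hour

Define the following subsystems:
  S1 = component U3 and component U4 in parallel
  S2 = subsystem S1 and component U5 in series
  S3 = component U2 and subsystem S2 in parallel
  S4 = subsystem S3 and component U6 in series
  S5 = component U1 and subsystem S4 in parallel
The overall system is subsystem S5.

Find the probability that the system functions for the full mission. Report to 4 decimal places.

R(U1) = exp(−0.00050 × 400) = 0.818731
R(U2) = exp(−0.00040 × 400) = 0.852144
R(U3) = exp(−0.00078 × 400) = 0.731982
R(U4) = exp(−0.00047 × 400) = 0.828615
R(U5) = exp(−0.000053 × 400) = 0.979023
R(U6) = exp(−0.00067 × 400) = 0.764908
Parallel (U3 and U4): 1 − (1 − 0.731982)(1 − 0.828615) = 0.954066
Series ([0.954066] and U5): 0.954066 × 0.979023 = 0.934053
Parallel (U2 and [0.934053]): 1 − (1 − 0.852144)(1 − 0.934053) = 0.990249
Series ([0.990249] and U6): 0.990249 × 0.764908 = 0.757449
Parallel (U1 and [0.757449]): 1 − (1 − 0.818731)(1 − 0.757449) = 0.9560

0.9560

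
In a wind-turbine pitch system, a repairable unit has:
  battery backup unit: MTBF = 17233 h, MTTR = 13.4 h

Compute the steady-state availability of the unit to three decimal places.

0.999

A(battery backup unit) = MTBF/(MTBF+MTTR) = 17233/(17233+13.4) = 0.999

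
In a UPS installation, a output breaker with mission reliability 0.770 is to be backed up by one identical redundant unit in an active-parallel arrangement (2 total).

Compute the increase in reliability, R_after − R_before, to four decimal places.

R_before = 0.770
R_after = 1 − (1 − 0.770)^2 = 0.9471
ΔR = 0.9471 − 0.770 = 0.1771

0.1771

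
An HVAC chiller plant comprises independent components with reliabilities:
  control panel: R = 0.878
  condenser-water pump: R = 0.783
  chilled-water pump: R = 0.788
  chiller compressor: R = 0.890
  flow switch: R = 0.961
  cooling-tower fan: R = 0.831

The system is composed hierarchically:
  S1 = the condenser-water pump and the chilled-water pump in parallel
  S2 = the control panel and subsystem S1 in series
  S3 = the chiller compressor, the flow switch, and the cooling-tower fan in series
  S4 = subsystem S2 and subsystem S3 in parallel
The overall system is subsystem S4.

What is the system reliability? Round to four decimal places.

Parallel (condenser-water pump and chilled-water pump): 1 − (1 − 0.783000)(1 − 0.788000) = 0.953996
Series (control panel and [0.953996]): 0.878000 × 0.953996 = 0.837608
Series (chiller compressor, flow switch, and cooling-tower fan): 0.890000 × 0.961000 × 0.831000 = 0.710746
Parallel ([0.837608] and [0.710746]): 1 − (1 − 0.837608)(1 − 0.710746) = 0.9530

0.9530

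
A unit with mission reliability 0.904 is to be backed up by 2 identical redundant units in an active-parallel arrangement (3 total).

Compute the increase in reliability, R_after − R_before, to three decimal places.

0.095

R_before = 0.904
R_after = 1 − (1 − 0.904)^3 = 0.999
ΔR = 0.999 − 0.904 = 0.095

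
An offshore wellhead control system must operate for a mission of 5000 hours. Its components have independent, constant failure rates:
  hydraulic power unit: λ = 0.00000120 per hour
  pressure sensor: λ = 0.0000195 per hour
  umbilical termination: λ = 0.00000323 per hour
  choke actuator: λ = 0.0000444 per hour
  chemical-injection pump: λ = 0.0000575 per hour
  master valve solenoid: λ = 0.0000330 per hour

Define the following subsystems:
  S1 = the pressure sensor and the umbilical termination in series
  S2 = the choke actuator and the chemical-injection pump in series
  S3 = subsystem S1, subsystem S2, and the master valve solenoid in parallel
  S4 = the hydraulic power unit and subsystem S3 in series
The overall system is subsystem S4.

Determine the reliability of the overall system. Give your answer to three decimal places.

0.988

R(hydraulic power unit) = exp(−0.00000120 × 5000) = 0.99402
R(pressure sensor) = exp(−0.0000195 × 5000) = 0.90710
R(umbilical termination) = exp(−0.00000323 × 5000) = 0.98398
R(choke actuator) = exp(−0.0000444 × 5000) = 0.80092
R(chemical-injection pump) = exp(−0.0000575 × 5000) = 0.75014
R(master valve solenoid) = exp(−0.0000330 × 5000) = 0.84789
Series (pressure sensor and umbilical termination): 0.90710 × 0.98398 = 0.89257
Series (choke actuator and chemical-injection pump): 0.80092 × 0.75014 = 0.60080
Parallel ([0.89257], [0.60080], and master valve solenoid): 1 − (1 − 0.89257)(1 − 0.60080)(1 − 0.84789) = 0.99348
Series (hydraulic power unit and [0.99348]): 0.99402 × 0.99348 = 0.988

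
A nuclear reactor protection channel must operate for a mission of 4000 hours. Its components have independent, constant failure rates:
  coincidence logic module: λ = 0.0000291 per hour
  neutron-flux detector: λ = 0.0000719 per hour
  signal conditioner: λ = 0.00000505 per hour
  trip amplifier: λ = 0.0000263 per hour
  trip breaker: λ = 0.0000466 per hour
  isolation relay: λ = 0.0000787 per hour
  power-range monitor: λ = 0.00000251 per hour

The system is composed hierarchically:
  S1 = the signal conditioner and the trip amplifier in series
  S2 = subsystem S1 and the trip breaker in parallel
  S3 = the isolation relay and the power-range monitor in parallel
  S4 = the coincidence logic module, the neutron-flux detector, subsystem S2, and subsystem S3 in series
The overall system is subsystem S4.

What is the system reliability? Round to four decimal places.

0.6525

R(coincidence logic module) = exp(−0.0000291 × 4000) = 0.890119
R(neutron-flux detector) = exp(−0.0000719 × 4000) = 0.750062
R(signal conditioner) = exp(−0.00000505 × 4000) = 0.980003
R(trip amplifier) = exp(−0.0000263 × 4000) = 0.900144
R(trip breaker) = exp(−0.0000466 × 4000) = 0.829942
R(isolation relay) = exp(−0.0000787 × 4000) = 0.729935
R(power-range monitor) = exp(−0.00000251 × 4000) = 0.990010
Series (signal conditioner and trip amplifier): 0.980003 × 0.900144 = 0.882144
Parallel ([0.882144] and trip breaker): 1 − (1 − 0.882144)(1 − 0.829942) = 0.979958
Parallel (isolation relay and power-range monitor): 1 − (1 − 0.729935)(1 − 0.990010) = 0.997302
Series (coincidence logic module, neutron-flux detector, [0.979958], and [0.997302]): 0.890119 × 0.750062 × 0.979958 × 0.997302 = 0.6525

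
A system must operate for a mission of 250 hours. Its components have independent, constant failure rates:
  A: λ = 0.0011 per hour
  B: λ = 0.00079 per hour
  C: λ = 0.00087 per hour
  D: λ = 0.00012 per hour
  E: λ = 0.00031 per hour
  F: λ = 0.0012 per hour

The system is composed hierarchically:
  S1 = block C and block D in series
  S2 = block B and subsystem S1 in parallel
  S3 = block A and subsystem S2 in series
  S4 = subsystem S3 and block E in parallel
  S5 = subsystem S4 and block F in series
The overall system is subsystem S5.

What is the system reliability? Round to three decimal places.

0.726

R(A) = exp(−0.0011 × 250) = 0.75957
R(B) = exp(−0.00079 × 250) = 0.82078
R(C) = exp(−0.00087 × 250) = 0.80453
R(D) = exp(−0.00012 × 250) = 0.97045
R(E) = exp(−0.00031 × 250) = 0.92543
R(F) = exp(−0.0012 × 250) = 0.74082
Series (C and D): 0.80453 × 0.97045 = 0.78076
Parallel (B and [0.78076]): 1 − (1 − 0.82078)(1 − 0.78076) = 0.96071
Series (A and [0.96071]): 0.75957 × 0.96071 = 0.72973
Parallel ([0.72973] and E): 1 − (1 − 0.72973)(1 − 0.92543) = 0.97985
Series ([0.97985] and F): 0.97985 × 0.74082 = 0.726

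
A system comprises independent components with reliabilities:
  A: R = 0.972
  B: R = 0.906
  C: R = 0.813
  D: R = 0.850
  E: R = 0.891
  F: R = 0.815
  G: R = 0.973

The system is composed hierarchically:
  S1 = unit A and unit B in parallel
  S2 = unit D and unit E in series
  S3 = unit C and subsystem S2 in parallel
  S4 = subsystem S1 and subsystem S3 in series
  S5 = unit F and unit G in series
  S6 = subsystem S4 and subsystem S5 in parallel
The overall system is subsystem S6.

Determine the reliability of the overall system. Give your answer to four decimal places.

Parallel (A and B): 1 − (1 − 0.972000)(1 − 0.906000) = 0.997368
Series (D and E): 0.850000 × 0.891000 = 0.757350
Parallel (C and [0.757350]): 1 − (1 − 0.813000)(1 − 0.757350) = 0.954624
Series ([0.997368] and [0.954624]): 0.997368 × 0.954624 = 0.952111
Series (F and G): 0.815000 × 0.973000 = 0.792995
Parallel ([0.952111] and [0.792995]): 1 − (1 − 0.952111)(1 − 0.792995) = 0.9901

0.9901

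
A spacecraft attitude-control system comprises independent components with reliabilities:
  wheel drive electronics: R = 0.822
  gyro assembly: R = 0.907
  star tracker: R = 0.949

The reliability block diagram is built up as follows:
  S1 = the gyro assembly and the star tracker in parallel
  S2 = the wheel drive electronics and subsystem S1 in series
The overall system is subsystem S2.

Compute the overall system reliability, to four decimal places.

0.8181

Parallel (gyro assembly and star tracker): 1 − (1 − 0.907000)(1 − 0.949000) = 0.995257
Series (wheel drive electronics and [0.995257]): 0.822000 × 0.995257 = 0.8181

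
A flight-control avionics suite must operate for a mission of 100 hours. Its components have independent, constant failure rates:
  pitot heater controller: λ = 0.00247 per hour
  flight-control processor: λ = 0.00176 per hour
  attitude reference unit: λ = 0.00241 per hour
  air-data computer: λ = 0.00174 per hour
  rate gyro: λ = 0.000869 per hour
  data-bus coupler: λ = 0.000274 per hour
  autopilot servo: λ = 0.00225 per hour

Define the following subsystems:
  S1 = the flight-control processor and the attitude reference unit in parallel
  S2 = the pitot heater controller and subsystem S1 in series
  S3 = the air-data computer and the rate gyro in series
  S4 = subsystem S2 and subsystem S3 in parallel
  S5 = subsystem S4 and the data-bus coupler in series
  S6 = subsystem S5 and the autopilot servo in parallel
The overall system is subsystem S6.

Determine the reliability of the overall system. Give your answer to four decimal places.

0.9835

R(pitot heater controller) = exp(−0.00247 × 100) = 0.781141
R(flight-control processor) = exp(−0.00176 × 100) = 0.838618
R(attitude reference unit) = exp(−0.00241 × 100) = 0.785842
R(air-data computer) = exp(−0.00174 × 100) = 0.840297
R(rate gyro) = exp(−0.000869 × 100) = 0.916769
R(data-bus coupler) = exp(−0.000274 × 100) = 0.972972
R(autopilot servo) = exp(−0.00225 × 100) = 0.798516
Parallel (flight-control processor and attitude reference unit): 1 − (1 − 0.838618)(1 − 0.785842) = 0.965439
Series (pitot heater controller and [0.965439]): 0.781141 × 0.965439 = 0.754144
Series (air-data computer and rate gyro): 0.840297 × 0.916769 = 0.770358
Parallel ([0.754144] and [0.770358]): 1 − (1 − 0.754144)(1 − 0.770358) = 0.943541
Series ([0.943541] and data-bus coupler): 0.943541 × 0.972972 = 0.918039
Parallel ([0.918039] and autopilot servo): 1 − (1 − 0.918039)(1 − 0.798516) = 0.9835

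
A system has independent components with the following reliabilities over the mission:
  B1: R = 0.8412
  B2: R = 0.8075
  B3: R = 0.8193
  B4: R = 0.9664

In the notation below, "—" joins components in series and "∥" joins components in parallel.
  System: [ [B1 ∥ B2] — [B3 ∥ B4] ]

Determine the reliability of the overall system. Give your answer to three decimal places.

Parallel (B1 and B2): 1 − (1 − 0.84120)(1 − 0.80750) = 0.96943
Parallel (B3 and B4): 1 − (1 − 0.81930)(1 − 0.96640) = 0.99393
Series ([0.96943] and [0.99393]): 0.96943 × 0.99393 = 0.964

0.964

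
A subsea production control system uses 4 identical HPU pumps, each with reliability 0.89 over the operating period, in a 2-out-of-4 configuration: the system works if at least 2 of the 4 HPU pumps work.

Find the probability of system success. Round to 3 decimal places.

0.995

R = Σ_{i=2}^{4} C(4,i) p^i (1−p)^{4−i} with p = 0.89
C(4,2)·0.89^2·0.11^2 = 0.05751
C(4,3)·0.89^3·0.11^1 = 0.31019
C(4,4)·0.89^4·0.11^0 = 0.62742
Sum = 0.995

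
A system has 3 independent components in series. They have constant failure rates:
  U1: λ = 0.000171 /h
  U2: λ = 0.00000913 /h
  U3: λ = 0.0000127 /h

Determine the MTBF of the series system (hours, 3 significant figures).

5190

Series of exponential components: λ_sys = Σ λ_i
λ_sys = 0.000171 + 0.00000913 + 0.0000127 = 1.9283e-04 /h
MTBF = 1 / λ_sys = 5190 h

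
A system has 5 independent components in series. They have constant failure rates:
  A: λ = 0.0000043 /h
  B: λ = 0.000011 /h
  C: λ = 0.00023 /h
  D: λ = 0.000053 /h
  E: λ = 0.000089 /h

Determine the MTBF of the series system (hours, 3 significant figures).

2580

Series of exponential components: λ_sys = Σ λ_i
λ_sys = 0.0000043 + 0.000011 + 0.00023 + 0.000053 + 0.000089 = 3.8730e-04 /h
MTBF = 1 / λ_sys = 2580 h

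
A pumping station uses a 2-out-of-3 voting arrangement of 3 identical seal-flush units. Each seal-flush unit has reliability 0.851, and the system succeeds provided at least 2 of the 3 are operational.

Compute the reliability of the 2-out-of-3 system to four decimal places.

R = Σ_{i=2}^{3} C(3,i) p^i (1−p)^{3−i} with p = 0.851
C(3,2)·0.851^2·0.149^1 = 0.323718
C(3,3)·0.851^3·0.149^0 = 0.616295
Sum = 0.9400

0.9400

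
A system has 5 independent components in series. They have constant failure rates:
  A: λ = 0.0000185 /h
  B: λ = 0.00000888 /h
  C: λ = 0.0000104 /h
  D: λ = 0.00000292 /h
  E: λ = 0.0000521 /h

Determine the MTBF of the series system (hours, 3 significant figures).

10800

Series of exponential components: λ_sys = Σ λ_i
λ_sys = 0.0000185 + 0.00000888 + 0.0000104 + 0.00000292 + 0.0000521 = 9.2800e-05 /h
MTBF = 1 / λ_sys = 10800 h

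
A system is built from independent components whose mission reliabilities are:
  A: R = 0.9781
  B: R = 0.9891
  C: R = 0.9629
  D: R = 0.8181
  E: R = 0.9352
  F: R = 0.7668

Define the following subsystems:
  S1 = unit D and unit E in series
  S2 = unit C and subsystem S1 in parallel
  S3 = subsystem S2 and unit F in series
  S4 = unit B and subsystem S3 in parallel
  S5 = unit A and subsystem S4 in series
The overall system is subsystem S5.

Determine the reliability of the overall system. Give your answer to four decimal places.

Series (D and E): 0.818100 × 0.935200 = 0.765087
Parallel (C and [0.765087]): 1 − (1 − 0.962900)(1 − 0.765087) = 0.991285
Series ([0.991285] and F): 0.991285 × 0.766800 = 0.760117
Parallel (B and [0.760117]): 1 − (1 − 0.989100)(1 − 0.760117) = 0.997385
Series (A and [0.997385]): 0.978100 × 0.997385 = 0.9755

0.9755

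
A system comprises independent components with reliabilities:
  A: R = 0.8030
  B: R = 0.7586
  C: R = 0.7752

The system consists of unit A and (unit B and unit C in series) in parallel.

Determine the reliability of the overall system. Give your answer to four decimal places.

Series (B and C): 0.758600 × 0.775200 = 0.588067
Parallel (A and [0.588067]): 1 − (1 − 0.803000)(1 − 0.588067) = 0.9188

0.9188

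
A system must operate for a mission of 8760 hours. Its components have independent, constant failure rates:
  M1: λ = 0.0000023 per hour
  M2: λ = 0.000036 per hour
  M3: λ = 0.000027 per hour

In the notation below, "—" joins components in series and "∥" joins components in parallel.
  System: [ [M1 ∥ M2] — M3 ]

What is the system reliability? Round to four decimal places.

0.7851

R(M1) = exp(−0.0000023 × 8760) = 0.980054
R(M2) = exp(−0.000036 × 8760) = 0.729526
R(M3) = exp(−0.000027 × 8760) = 0.789370
Parallel (M1 and M2): 1 − (1 − 0.980054)(1 − 0.729526) = 0.994605
Series ([0.994605] and M3): 0.994605 × 0.789370 = 0.7851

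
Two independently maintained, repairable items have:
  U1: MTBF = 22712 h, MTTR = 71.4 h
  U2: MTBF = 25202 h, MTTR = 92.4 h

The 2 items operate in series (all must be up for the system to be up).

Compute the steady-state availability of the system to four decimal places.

0.9932

A(U1) = MTBF/(MTBF+MTTR) = 22712/(22712+71.4) = 0.996866
A(U2) = MTBF/(MTBF+MTTR) = 25202/(25202+92.4) = 0.996347
Series availability: 0.996866 × 0.996347 = 0.9932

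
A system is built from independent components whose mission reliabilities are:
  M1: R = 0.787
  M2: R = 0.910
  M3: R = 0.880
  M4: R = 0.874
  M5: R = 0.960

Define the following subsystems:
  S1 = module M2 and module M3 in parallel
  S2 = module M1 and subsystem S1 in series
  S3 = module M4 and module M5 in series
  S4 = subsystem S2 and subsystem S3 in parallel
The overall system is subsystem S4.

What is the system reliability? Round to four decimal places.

Parallel (M2 and M3): 1 − (1 − 0.910000)(1 − 0.880000) = 0.989200
Series (M1 and [0.989200]): 0.787000 × 0.989200 = 0.778500
Series (M4 and M5): 0.874000 × 0.960000 = 0.839040
Parallel ([0.778500] and [0.839040]): 1 − (1 − 0.778500)(1 − 0.839040) = 0.9643

0.9643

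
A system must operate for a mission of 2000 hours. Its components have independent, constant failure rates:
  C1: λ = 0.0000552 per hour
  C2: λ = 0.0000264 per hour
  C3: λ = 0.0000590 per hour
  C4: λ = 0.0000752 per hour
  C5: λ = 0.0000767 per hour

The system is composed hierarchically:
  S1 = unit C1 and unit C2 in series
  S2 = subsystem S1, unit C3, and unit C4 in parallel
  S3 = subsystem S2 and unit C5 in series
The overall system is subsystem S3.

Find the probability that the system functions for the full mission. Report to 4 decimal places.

R(C1) = exp(−0.0000552 × 2000) = 0.895476
R(C2) = exp(−0.0000264 × 2000) = 0.948570
R(C3) = exp(−0.0000590 × 2000) = 0.888696
R(C4) = exp(−0.0000752 × 2000) = 0.860364
R(C5) = exp(−0.0000767 × 2000) = 0.857787
Series (C1 and C2): 0.895476 × 0.948570 = 0.849422
Parallel ([0.849422], C3, and C4): 1 − (1 − 0.849422)(1 − 0.888696)(1 − 0.860364) = 0.997660
Series ([0.997660] and C5): 0.997660 × 0.857787 = 0.8558

0.8558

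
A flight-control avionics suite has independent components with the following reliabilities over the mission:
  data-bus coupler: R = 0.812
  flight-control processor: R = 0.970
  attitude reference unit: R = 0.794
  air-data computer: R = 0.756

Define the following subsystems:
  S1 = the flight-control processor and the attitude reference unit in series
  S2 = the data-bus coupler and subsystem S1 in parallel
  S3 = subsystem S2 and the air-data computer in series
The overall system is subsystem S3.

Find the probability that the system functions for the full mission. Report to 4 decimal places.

0.7233

Series (flight-control processor and attitude reference unit): 0.970000 × 0.794000 = 0.770180
Parallel (data-bus coupler and [0.770180]): 1 − (1 − 0.812000)(1 − 0.770180) = 0.956794
Series ([0.956794] and air-data computer): 0.956794 × 0.756000 = 0.7233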